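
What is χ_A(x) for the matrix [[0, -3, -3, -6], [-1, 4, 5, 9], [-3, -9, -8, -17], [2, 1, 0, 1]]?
χ_A(x) = x^3(x + 3)

xI - A = [[x, 3, 3, 6], [1, x - 4, -5, -9], [3, 9, x + 8, 17], [-2, -1, 0, x - 1]].

Expanding det(xI - A) along the first row:
det(xI - A) = + (x)·det([[x - 4, -5, -9], [9, x + 8, 17], [-1, 0, x - 1]]) - (3)·det([[1, -5, -9], [3, x + 8, 17], [-2, 0, x - 1]]) + (3)·det([[1, x - 4, -9], [3, 9, 17], [-2, -1, x - 1]]) - (6)·det([[1, x - 4, -5], [3, 9, x + 8], [-2, -1, 0]]).

Evaluating gives χ_A(x) = x^4 + 3x^3 = x^3(x + 3).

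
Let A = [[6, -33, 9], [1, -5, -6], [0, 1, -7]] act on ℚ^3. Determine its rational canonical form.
The invariant factors of A (the non-unit diagonal entries of the Smith normal form of xI - A over ℚ[x]) are (x + 4)(x^2 + 2x - 6), each dividing the next. The characteristic polynomial is their product, (x + 4)(x^2 + 2x - 6).

The rational canonical form is the block-diagonal matrix of companion matrices C(f_i):
R = [[0, 0, 24], [1, 0, -2], [0, 1, -6]].

Note the characteristic polynomial does not split into linear factors over ℚ, so A has no Jordan form over ℚ; the rational canonical form exists over any field.

R = [[0, 0, 24], [1, 0, -2], [0, 1, -6]]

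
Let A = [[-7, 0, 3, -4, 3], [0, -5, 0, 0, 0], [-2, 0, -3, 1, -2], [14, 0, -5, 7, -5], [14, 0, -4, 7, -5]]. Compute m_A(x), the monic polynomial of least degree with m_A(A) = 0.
The characteristic polynomial factors as (x + 1)^3(x + 5)^2. The minimal polynomial is ∏(x - λ)^{k_λ} where k_λ is the size of the largest Jordan block at λ.

For λ = -5: rank(A + 5I) = 3, and the largest Jordan block has size 1 (the smallest k with rank((A + 5I)^k) = rank((A + 5I)^(k+1))).
For λ = -1: rank(A + I) = 4, and the largest Jordan block has size 3 (the smallest k with rank((A + I)^k) = rank((A + I)^(k+1))).

So m_A(x) = (x + 1)^3(x + 5).

m_A(x) = (x + 1)^3(x + 5)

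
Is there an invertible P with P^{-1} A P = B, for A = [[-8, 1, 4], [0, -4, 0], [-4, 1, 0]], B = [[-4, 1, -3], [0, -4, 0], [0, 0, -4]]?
Yes.

Two matrices over a field are similar if and only if they have the same invariant factors.

Both A and B have characteristic polynomial (x + 4)^3 and minimal polynomial (x + 4)^2. Computing further, both have invariant factors x + 4, (x + 4)^2. Hence A and B are similar.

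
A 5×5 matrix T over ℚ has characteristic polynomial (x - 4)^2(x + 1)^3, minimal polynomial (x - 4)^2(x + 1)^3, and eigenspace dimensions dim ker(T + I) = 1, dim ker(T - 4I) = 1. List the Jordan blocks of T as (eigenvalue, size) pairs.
λ = -1: algebraic multiplicity 3 (exponent in χ_T), largest block size 3 (exponent in m_T), 1 block (geometric multiplicity). This forces block sizes [3].
λ = 4: algebraic multiplicity 2 (exponent in χ_T), largest block size 2 (exponent in m_T), 1 block (geometric multiplicity). This forces block sizes [2].

Jordan blocks: (-1, 3), (4, 2)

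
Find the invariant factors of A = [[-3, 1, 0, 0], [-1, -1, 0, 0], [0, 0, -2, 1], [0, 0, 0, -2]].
(x + 2)^2, (x + 2)^2

The Jordan structure of A has elementary divisors (x + 2)^2, (x + 2)^2. Arranging the block sizes at each eigenvalue in decreasing order and taking row products gives the invariant factors.

Invariant factors (smallest first, each dividing the next): (x + 2)^2, (x + 2)^2.

Check: the last factor (x + 2)^2 is the minimal polynomial, and the product (x + 2)^4 is the characteristic polynomial.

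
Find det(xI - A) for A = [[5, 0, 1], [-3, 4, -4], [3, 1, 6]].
xI - A = [[x - 5, 0, -1], [3, x - 4, 4], [-3, -1, x - 6]].

Expanding det(xI - A) along the first row:
det(xI - A) = + (x - 5)·det([[x - 4, 4], [-1, x - 6]]) - (0)·det([[3, 4], [-3, x - 6]]) + (-1)·det([[3, x - 4], [-3, -1]]).

Evaluating gives χ_A(x) = x^3 - 15x^2 + 75x - 125 = (x - 5)^3.

χ_A(x) = (x - 5)^3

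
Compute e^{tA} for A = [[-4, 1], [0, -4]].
e^{tA} = [[e^{-4*t}, t*e^{-4*t}], [0, e^{-4*t}]]

A has Jordan form J = [[-4, 1], [0, -4]] with A = PJP^{-1}, so e^{tA} = P e^{tJ} P^{-1}.

For a Jordan block J_k(λ), e^{tJ_k(λ)} = e^{λt} · (I + tN + t^2 N^2/2! + ... + t^{k-1} N^{k-1}/(k-1)!) where N is the nilpotent superdiagonal part.

Assembling the blocks and conjugating back gives the entries of e^{tA} as shown above.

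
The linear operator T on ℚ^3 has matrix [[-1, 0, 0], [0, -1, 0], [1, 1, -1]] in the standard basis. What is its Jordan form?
J = [[-1, 1, 0], [0, -1, 0], [0, 0, -1]]

The characteristic polynomial is det(xI - A) = (x + 1)^3, so the eigenvalues are -1 (algebraic multiplicity 3).

For λ = -1: rank(A + I) = 1, rank((A + I)^2) = 0. The eigenspace has dimension 3 - 1 = 2, so there are 2 Jordan blocks; the rank sequence gives block sizes [2, 1].

Assembling the blocks gives the Jordan form J above.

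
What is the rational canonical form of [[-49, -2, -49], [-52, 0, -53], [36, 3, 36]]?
R = [[0, 0, -75], [1, 0, -55], [0, 1, -13]]

The invariant factors of A (the non-unit diagonal entries of the Smith normal form of xI - A over ℚ[x]) are (x + 3)(x + 5)^2, each dividing the next. The characteristic polynomial is their product, (x + 3)(x + 5)^2.

The rational canonical form is the block-diagonal matrix of companion matrices C(f_i):
R = [[0, 0, -75], [1, 0, -55], [0, 1, -13]].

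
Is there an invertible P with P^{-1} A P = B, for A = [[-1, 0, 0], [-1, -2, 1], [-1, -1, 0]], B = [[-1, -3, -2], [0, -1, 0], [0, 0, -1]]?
Yes.

Two matrices over a field are similar if and only if they have the same invariant factors.

Both A and B have characteristic polynomial (x + 1)^3 and minimal polynomial (x + 1)^2. Computing further, both have invariant factors x + 1, (x + 1)^2. Hence A and B are similar.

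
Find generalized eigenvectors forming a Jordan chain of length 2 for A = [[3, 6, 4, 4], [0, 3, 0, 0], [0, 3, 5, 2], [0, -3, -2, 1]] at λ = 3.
We seek v_1 ∈ ker((A - 3I)^2) \ ker(A - 3I), then set v_{i+1} = (A - 3I) v_i.

One such chain is v_1 = [[-2, 1, 0, -1]]^T, v_2 = [[2, 0, 1, -1]]^T. Check: (A - 3I) v_2 = [[0, 0, 0, 0]]^T = 0.

v_1 = [[-2, 1, 0, -1]]^T, v_2 = [[2, 0, 1, -1]]^T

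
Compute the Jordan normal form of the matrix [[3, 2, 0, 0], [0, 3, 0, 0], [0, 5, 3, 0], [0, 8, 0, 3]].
J = [[3, 1, 0, 0], [0, 3, 0, 0], [0, 0, 3, 0], [0, 0, 0, 3]]

The characteristic polynomial is det(xI - A) = (x - 3)^4, so the eigenvalues are 3 (algebraic multiplicity 4).

For λ = 3: rank(A - 3I) = 1, rank((A - 3I)^2) = 0. The eigenspace has dimension 4 - 1 = 3, so there are 3 Jordan blocks; the rank sequence gives block sizes [2, 1, 1].

Assembling the blocks gives the Jordan form J above.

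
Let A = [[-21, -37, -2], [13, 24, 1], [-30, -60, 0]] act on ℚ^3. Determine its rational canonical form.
The invariant factors of A (the non-unit diagonal entries of the Smith normal form of xI - A over ℚ[x]) are (x - 6)(x^2 + 3x - 5), each dividing the next. The characteristic polynomial is their product, (x - 6)(x^2 + 3x - 5).

The rational canonical form is the block-diagonal matrix of companion matrices C(f_i):
R = [[0, 0, -30], [1, 0, 23], [0, 1, 3]].

Note the characteristic polynomial does not split into linear factors over ℚ, so A has no Jordan form over ℚ; the rational canonical form exists over any field.

R = [[0, 0, -30], [1, 0, 23], [0, 1, 3]]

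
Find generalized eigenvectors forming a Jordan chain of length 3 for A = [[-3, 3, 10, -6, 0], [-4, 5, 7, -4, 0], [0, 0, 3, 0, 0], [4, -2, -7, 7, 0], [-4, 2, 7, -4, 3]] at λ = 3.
v_1 = [[-2, -2, 1, 2, -2]]^T, v_2 = [[4, 3, 0, -3, 3]]^T, v_3 = [[3, 2, 0, -2, 2]]^T

We seek v_1 ∈ ker((A - 3I)^3) \ ker((A - 3I)^2), then set v_{i+1} = (A - 3I) v_i.

One such chain is v_1 = [[-2, -2, 1, 2, -2]]^T, v_2 = [[4, 3, 0, -3, 3]]^T, v_3 = [[3, 2, 0, -2, 2]]^T. Check: (A - 3I) v_3 = [[0, 0, 0, 0, 0]]^T = 0.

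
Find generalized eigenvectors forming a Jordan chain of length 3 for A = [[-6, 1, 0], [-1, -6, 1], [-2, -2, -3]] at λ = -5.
We seek v_1 ∈ ker((A + 5I)^3) \ ker((A + 5I)^2), then set v_{i+1} = (A + 5I) v_i.

One such chain is v_1 = [[-1, -1, -1]]^T, v_2 = [[0, 1, 2]]^T, v_3 = [[1, 1, 2]]^T. Check: (A + 5I) v_3 = [[0, 0, 0]]^T = 0.

v_1 = [[-1, -1, -1]]^T, v_2 = [[0, 1, 2]]^T, v_3 = [[1, 1, 2]]^T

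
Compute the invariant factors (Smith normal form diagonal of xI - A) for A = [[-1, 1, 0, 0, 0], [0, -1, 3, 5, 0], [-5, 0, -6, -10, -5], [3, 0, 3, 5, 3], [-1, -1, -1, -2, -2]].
The Jordan structure of A has elementary divisors (x + 1)^3, (x + 1)^2. Arranging the block sizes at each eigenvalue in decreasing order and taking row products gives the invariant factors.

Invariant factors (smallest first, each dividing the next): (x + 1)^2, (x + 1)^3.

Check: the last factor (x + 1)^3 is the minimal polynomial, and the product (x + 1)^5 is the characteristic polynomial.

(x + 1)^2, (x + 1)^3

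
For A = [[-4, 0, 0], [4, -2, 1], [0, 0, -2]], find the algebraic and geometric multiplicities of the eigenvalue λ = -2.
The characteristic polynomial is (x + 2)^2(x + 4), so the factor x + 2 appears with exponent 2: the algebraic multiplicity is 2.

rank(A + 2I) = 2, so the eigenspace has dimension 3 - 2 = 1: the geometric multiplicity is 1.

Since 1 < 2, A is not diagonalizable.

algebraic multiplicity 2, geometric multiplicity 1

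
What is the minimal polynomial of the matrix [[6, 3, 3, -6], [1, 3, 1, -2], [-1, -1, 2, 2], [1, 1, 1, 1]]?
The characteristic polynomial factors as (x - 3)^4. The minimal polynomial is ∏(x - λ)^{k_λ} where k_λ is the size of the largest Jordan block at λ.

For λ = 3: rank(A - 3I) = 2, and the largest Jordan block has size 3 (the smallest k with rank((A - 3I)^k) = rank((A - 3I)^(k+1))).

So m_A(x) = (x - 3)^3.

m_A(x) = (x - 3)^3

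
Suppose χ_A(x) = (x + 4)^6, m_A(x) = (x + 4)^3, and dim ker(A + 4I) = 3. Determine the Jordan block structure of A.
λ = -4: algebraic multiplicity 6 (exponent in χ_A), largest block size 3 (exponent in m_A), 3 blocks (geometric multiplicity). These force block sizes [3, 2, 1].

Jordan blocks: (-4, 3), (-4, 2), (-4, 1)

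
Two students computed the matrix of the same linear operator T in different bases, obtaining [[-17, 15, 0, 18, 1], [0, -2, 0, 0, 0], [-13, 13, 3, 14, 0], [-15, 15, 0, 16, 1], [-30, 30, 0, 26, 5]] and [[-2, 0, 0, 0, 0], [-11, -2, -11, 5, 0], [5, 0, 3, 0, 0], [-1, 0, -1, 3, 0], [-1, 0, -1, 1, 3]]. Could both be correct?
Yes.

Two matrices over a field are similar if and only if they have the same invariant factors.

Both A and B have characteristic polynomial (x - 3)^3(x + 2)^2 and minimal polynomial (x - 3)^3(x + 2). Computing further, both have invariant factors x + 2, (x - 3)^3(x + 2). Hence A and B are similar.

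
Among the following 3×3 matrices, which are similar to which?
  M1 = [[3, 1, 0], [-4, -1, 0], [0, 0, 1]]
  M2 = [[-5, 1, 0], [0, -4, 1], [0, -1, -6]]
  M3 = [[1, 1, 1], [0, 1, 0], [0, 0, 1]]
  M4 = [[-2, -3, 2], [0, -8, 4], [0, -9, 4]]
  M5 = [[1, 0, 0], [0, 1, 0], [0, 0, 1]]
4 classes: {M1, M3}, {M2}, {M4}, {M5}

Characteristic polynomials: χ_{M1} = (x - 1)^3, χ_{M2} = (x + 5)^3, χ_{M3} = (x - 1)^3, χ_{M4} = (x + 2)^3, χ_{M5} = (x - 1)^3.

{M1, M3}: invariant factors x - 1, (x - 1)^2.

{M2}: invariant factors (x + 5)^3.

{M4}: invariant factors x + 2, (x + 2)^2.

{M5}: invariant factors x - 1, x - 1, x - 1.

Matrices are similar if and only if their invariant-factor lists agree; the partition into similarity classes is {M1, M3}, {M2}, {M4}, {M5}.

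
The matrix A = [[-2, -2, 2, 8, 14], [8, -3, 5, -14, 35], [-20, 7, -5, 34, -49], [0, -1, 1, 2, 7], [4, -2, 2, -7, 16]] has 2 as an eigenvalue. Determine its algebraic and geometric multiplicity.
The characteristic polynomial is (x - 3)^2(x - 2)^2(x + 2), so the factor x - 2 appears with exponent 2: the algebraic multiplicity is 2.

rank(A - 2I) = 3, so the eigenspace has dimension 5 - 3 = 2: the geometric multiplicity is 2.

algebraic multiplicity 2, geometric multiplicity 2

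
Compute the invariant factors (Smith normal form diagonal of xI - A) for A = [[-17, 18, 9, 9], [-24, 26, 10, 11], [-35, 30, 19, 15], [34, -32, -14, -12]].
The Jordan structure of A has elementary divisors (x - 4)^2, (x - 4)^2. Arranging the block sizes at each eigenvalue in decreasing order and taking row products gives the invariant factors.

Invariant factors (smallest first, each dividing the next): (x - 4)^2, (x - 4)^2.

Check: the last factor (x - 4)^2 is the minimal polynomial, and the product (x - 4)^4 is the characteristic polynomial.

(x - 4)^2, (x - 4)^2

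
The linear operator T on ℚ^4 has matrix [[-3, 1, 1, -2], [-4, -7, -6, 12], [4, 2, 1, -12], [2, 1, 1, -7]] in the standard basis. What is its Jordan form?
J = [[-5, 1, 0, 0], [0, -5, 0, 0], [0, 0, -5, 0], [0, 0, 0, -1]]

The characteristic polynomial is det(xI - A) = (x + 1)(x + 5)^3, so the eigenvalues are -5 (algebraic multiplicity 3), -1 (algebraic multiplicity 1).

For λ = -5: rank(A + 5I) = 2, rank((A + 5I)^2) = 1. The eigenspace has dimension 4 - 2 = 2, so there are 2 Jordan blocks; the rank sequence gives block sizes [2, 1].

For λ = -1: algebraic multiplicity 1 gives one 1×1 block.

Assembling the blocks gives the Jordan form J above.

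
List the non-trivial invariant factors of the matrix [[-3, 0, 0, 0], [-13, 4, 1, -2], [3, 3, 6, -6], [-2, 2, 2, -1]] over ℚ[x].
x - 3, (x - 3)^2(x + 3)

The Jordan structure of A has elementary divisors (x + 3), (x - 3)^2, (x - 3). Arranging the block sizes at each eigenvalue in decreasing order and taking row products gives the invariant factors.

Invariant factors (smallest first, each dividing the next): x - 3, (x - 3)^2(x + 3).

Check: the last factor (x - 3)^2(x + 3) is the minimal polynomial, and the product (x - 3)^3(x + 3) is the characteristic polynomial.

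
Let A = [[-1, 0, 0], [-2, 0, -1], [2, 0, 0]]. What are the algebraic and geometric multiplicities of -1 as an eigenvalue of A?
The characteristic polynomial is x^2(x + 1), so the factor x + 1 appears with exponent 1: the algebraic multiplicity is 1.

rank(A + I) = 2, so the eigenspace has dimension 3 - 2 = 1: the geometric multiplicity is 1.

algebraic multiplicity 1, geometric multiplicity 1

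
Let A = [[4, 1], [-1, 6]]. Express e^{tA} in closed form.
e^{tA} = [[(1 - t)*e^{5*t}, t*e^{5*t}], [-t*e^{5*t}, (t + 1)*e^{5*t}]]

A has Jordan form J = [[5, 1], [0, 5]] with A = PJP^{-1}, so e^{tA} = P e^{tJ} P^{-1}.

For a Jordan block J_k(λ), e^{tJ_k(λ)} = e^{λt} · (I + tN + t^2 N^2/2! + ... + t^{k-1} N^{k-1}/(k-1)!) where N is the nilpotent superdiagonal part.

Assembling the blocks and conjugating back gives the entries of e^{tA} as shown above.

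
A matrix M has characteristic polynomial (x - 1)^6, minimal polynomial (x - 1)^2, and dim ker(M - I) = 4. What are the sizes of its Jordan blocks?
Jordan blocks: (1, 2), (1, 2), (1, 1), (1, 1)

λ = 1: algebraic multiplicity 6 (exponent in χ_M), largest block size 2 (exponent in m_M), 4 blocks (geometric multiplicity). These force block sizes [2, 2, 1, 1].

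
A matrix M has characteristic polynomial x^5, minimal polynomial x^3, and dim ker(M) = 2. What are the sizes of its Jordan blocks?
Jordan blocks: (0, 3), (0, 2)

λ = 0: algebraic multiplicity 5 (exponent in χ_M), largest block size 3 (exponent in m_M), 2 blocks (geometric multiplicity). These force block sizes [3, 2].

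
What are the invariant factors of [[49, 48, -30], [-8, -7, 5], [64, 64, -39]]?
The Jordan structure of A has elementary divisors (x - 1)^2, (x - 1). Arranging the block sizes at each eigenvalue in decreasing order and taking row products gives the invariant factors.

Invariant factors (smallest first, each dividing the next): x - 1, (x - 1)^2.

Check: the last factor (x - 1)^2 is the minimal polynomial, and the product (x - 1)^3 is the characteristic polynomial.

x - 1, (x - 1)^2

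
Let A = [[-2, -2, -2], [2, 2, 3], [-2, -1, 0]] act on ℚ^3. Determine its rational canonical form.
R = [[0, 0, 2], [1, 0, 1], [0, 1, 0]]

The invariant factors of A (the non-unit diagonal entries of the Smith normal form of xI - A over ℚ[x]) are x^3 - x - 2, each dividing the next. The characteristic polynomial is their product, x^3 - x - 2.

The rational canonical form is the block-diagonal matrix of companion matrices C(f_i):
R = [[0, 0, 2], [1, 0, 1], [0, 1, 0]].

Note the characteristic polynomial does not split into linear factors over ℚ, so A has no Jordan form over ℚ; the rational canonical form exists over any field.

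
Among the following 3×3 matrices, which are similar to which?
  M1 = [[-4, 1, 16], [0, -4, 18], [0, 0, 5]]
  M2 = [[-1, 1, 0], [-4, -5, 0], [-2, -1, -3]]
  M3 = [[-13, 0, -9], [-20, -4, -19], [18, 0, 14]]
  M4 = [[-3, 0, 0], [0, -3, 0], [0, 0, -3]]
3 classes: {M1, M3}, {M2}, {M4}

Characteristic polynomials: χ_{M1} = (x - 5)(x + 4)^2, χ_{M2} = (x + 3)^3, χ_{M3} = (x - 5)(x + 4)^2, χ_{M4} = (x + 3)^3.

{M1, M3}: invariant factors (x - 5)(x + 4)^2.

{M2}: invariant factors x + 3, (x + 3)^2.

{M4}: invariant factors x + 3, x + 3, x + 3.

Matrices are similar if and only if their invariant-factor lists agree; the partition into similarity classes is {M1, M3}, {M2}, {M4}.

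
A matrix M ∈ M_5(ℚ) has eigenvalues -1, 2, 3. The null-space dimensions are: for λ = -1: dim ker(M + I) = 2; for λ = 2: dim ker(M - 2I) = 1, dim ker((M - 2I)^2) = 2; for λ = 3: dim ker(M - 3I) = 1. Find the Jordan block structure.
Jordan blocks: (-1, 1), (-1, 1), (2, 2), (3, 1)

λ = -1: successive nullity increments [2] count blocks of size ≥ k; block sizes are [1, 1].
λ = 2: successive nullity increments [1, 1] count blocks of size ≥ k; block sizes are [2].
λ = 3: successive nullity increments [1] count blocks of size ≥ k; block sizes are [1].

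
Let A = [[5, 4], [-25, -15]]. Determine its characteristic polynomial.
χ_A(x) = (x + 5)^2

xI - A = [[x - 5, -4], [25, x + 15]].

Expanding det(xI - A) along the first row:
det(xI - A) = + (x - 5)·det([[x + 15]]) - (-4)·det([[25]]).

Evaluating gives χ_A(x) = x^2 + 10x + 25 = (x + 5)^2.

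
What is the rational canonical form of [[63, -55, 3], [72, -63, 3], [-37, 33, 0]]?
The invariant factors of A (the non-unit diagonal entries of the Smith normal form of xI - A over ℚ[x]) are x^3 + 3x - 3, each dividing the next. The characteristic polynomial is their product, x^3 + 3x - 3.

The rational canonical form is the block-diagonal matrix of companion matrices C(f_i):
R = [[0, 0, 3], [1, 0, -3], [0, 1, 0]].

Note the characteristic polynomial does not split into linear factors over ℚ, so A has no Jordan form over ℚ; the rational canonical form exists over any field.

R = [[0, 0, 3], [1, 0, -3], [0, 1, 0]]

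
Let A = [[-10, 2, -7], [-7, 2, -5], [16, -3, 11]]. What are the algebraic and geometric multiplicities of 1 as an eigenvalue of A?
The characteristic polynomial is (x - 1)^3, so the factor x - 1 appears with exponent 3: the algebraic multiplicity is 3.

rank(A - I) = 2, so the eigenspace has dimension 3 - 2 = 1: the geometric multiplicity is 1.

Since 1 < 3, A is not diagonalizable.

algebraic multiplicity 3, geometric multiplicity 1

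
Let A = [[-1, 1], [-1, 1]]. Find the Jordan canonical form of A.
The characteristic polynomial is det(xI - A) = x^2, so the eigenvalues are 0 (algebraic multiplicity 2).

For λ = 0: rank(A) = 1, rank(A^2) = 0. The eigenspace has dimension 2 - 1 = 1, so there is 1 Jordan block; the rank sequence gives block sizes [2].

Assembling the blocks gives the Jordan form J above.

J = [[0, 1], [0, 0]]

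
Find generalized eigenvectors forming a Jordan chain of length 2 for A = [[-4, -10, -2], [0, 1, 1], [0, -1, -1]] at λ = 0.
We seek v_1 ∈ ker(A^2) \ ker(A), then set v_{i+1} = A v_i.

One such chain is v_1 = [[0, 0, 1]]^T, v_2 = [[-2, 1, -1]]^T. Check: A v_2 = [[0, 0, 0]]^T = 0.

v_1 = [[0, 0, 1]]^T, v_2 = [[-2, 1, -1]]^T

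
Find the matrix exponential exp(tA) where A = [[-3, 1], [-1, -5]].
A has Jordan form J = [[-4, 1], [0, -4]] with A = PJP^{-1}, so e^{tA} = P e^{tJ} P^{-1}.

For a Jordan block J_k(λ), e^{tJ_k(λ)} = e^{λt} · (I + tN + t^2 N^2/2! + ... + t^{k-1} N^{k-1}/(k-1)!) where N is the nilpotent superdiagonal part.

Assembling the blocks and conjugating back gives the entries of e^{tA} as shown above.

e^{tA} = [[(t + 1)*e^{-4*t}, t*e^{-4*t}], [-t*e^{-4*t}, (1 - t)*e^{-4*t}]]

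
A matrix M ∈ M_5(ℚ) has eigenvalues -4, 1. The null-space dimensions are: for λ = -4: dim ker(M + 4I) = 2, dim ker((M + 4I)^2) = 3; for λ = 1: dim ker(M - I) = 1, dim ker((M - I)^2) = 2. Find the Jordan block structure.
Jordan blocks: (-4, 2), (-4, 1), (1, 2)

λ = -4: successive nullity increments [2, 1] count blocks of size ≥ k; block sizes are [2, 1].
λ = 1: successive nullity increments [1, 1] count blocks of size ≥ k; block sizes are [2].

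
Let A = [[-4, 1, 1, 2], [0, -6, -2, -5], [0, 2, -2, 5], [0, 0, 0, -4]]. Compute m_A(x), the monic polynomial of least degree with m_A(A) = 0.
The characteristic polynomial factors as (x + 4)^4. The minimal polynomial is ∏(x - λ)^{k_λ} where k_λ is the size of the largest Jordan block at λ.

For λ = -4: rank(A + 4I) = 2, and the largest Jordan block has size 2 (the smallest k with rank((A + 4I)^k) = rank((A + 4I)^(k+1))).

So m_A(x) = (x + 4)^2.

m_A(x) = (x + 4)^2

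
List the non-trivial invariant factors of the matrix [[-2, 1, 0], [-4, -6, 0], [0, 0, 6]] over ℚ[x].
(x - 6)(x + 4)^2

The Jordan structure of A has elementary divisors (x + 4)^2, (x - 6). Arranging the block sizes at each eigenvalue in decreasing order and taking row products gives the invariant factors.

Invariant factors (smallest first, each dividing the next): (x - 6)(x + 4)^2.

Check: the last factor (x - 6)(x + 4)^2 is the minimal polynomial, and the product (x - 6)(x + 4)^2 is the characteristic polynomial.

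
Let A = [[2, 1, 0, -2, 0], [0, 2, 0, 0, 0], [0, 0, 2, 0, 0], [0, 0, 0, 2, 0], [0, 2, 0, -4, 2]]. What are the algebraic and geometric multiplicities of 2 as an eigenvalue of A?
The characteristic polynomial is (x - 2)^5, so the factor x - 2 appears with exponent 5: the algebraic multiplicity is 5.

rank(A - 2I) = 1, so the eigenspace has dimension 5 - 1 = 4: the geometric multiplicity is 4.

Since 4 < 5, A is not diagonalizable.

algebraic multiplicity 5, geometric multiplicity 4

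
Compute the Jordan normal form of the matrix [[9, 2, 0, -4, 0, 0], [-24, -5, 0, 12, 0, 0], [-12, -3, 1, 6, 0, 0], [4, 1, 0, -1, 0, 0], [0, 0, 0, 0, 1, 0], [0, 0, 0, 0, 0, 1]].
J = [[1, 1, 0, 0, 0, 0], [0, 1, 0, 0, 0, 0], [0, 0, 1, 0, 0, 0], [0, 0, 0, 1, 0, 0], [0, 0, 0, 0, 1, 0], [0, 0, 0, 0, 0, 1]]

The characteristic polynomial is det(xI - A) = (x - 1)^6, so the eigenvalues are 1 (algebraic multiplicity 6).

For λ = 1: rank(A - I) = 1, rank((A - I)^2) = 0. The eigenspace has dimension 6 - 1 = 5, so there are 5 Jordan blocks; the rank sequence gives block sizes [2, 1, 1, 1, 1].

Assembling the blocks gives the Jordan form J above.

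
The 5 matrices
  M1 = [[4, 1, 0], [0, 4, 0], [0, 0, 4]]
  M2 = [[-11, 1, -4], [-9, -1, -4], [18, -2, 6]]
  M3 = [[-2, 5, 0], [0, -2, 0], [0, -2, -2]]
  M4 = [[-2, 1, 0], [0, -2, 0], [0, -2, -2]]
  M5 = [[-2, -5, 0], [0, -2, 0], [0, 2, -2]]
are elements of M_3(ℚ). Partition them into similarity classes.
Characteristic polynomials: χ_{M1} = (x - 4)^3, χ_{M2} = (x + 2)^3, χ_{M3} = (x + 2)^3, χ_{M4} = (x + 2)^3, χ_{M5} = (x + 2)^3.

{M1}: invariant factors x - 4, (x - 4)^2.

{M2, M3, M4, M5}: invariant factors x + 2, (x + 2)^2.

Matrices are similar if and only if their invariant-factor lists agree; the partition into similarity classes is {M1}, {M2, M3, M4, M5}.

2 classes: {M1}, {M2, M3, M4, M5}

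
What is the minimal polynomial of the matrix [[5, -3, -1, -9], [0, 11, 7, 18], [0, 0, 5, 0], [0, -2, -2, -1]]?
m_A(x) = (x - 5)^3

The characteristic polynomial factors as (x - 5)^4. The minimal polynomial is ∏(x - λ)^{k_λ} where k_λ is the size of the largest Jordan block at λ.

For λ = 5: rank(A - 5I) = 2, and the largest Jordan block has size 3 (the smallest k with rank((A - 5I)^k) = rank((A - 5I)^(k+1))).

So m_A(x) = (x - 5)^3.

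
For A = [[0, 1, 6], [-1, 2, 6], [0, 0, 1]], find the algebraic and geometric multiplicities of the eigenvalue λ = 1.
The characteristic polynomial is (x - 1)^3, so the factor x - 1 appears with exponent 3: the algebraic multiplicity is 3.

rank(A - I) = 1, so the eigenspace has dimension 3 - 1 = 2: the geometric multiplicity is 2.

Since 2 < 3, A is not diagonalizable.

algebraic multiplicity 3, geometric multiplicity 2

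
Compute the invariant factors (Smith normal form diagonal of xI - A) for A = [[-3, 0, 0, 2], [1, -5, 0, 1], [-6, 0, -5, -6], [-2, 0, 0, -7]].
x + 5, x + 5, (x + 5)^2

The Jordan structure of A has elementary divisors (x + 5)^2, (x + 5), (x + 5). Arranging the block sizes at each eigenvalue in decreasing order and taking row products gives the invariant factors.

Invariant factors (smallest first, each dividing the next): x + 5, x + 5, (x + 5)^2.

Check: the last factor (x + 5)^2 is the minimal polynomial, and the product (x + 5)^4 is the characteristic polynomial.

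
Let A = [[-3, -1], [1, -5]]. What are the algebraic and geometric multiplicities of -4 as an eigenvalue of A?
The characteristic polynomial is (x + 4)^2, so the factor x + 4 appears with exponent 2: the algebraic multiplicity is 2.

rank(A + 4I) = 1, so the eigenspace has dimension 2 - 1 = 1: the geometric multiplicity is 1.

Since 1 < 2, A is not diagonalizable.

algebraic multiplicity 2, geometric multiplicity 1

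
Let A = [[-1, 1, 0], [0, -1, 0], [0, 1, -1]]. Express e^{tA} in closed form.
A has Jordan form J = [[-1, 1, 0], [0, -1, 0], [0, 0, -1]] with A = PJP^{-1}, so e^{tA} = P e^{tJ} P^{-1}.

For a Jordan block J_k(λ), e^{tJ_k(λ)} = e^{λt} · (I + tN + t^2 N^2/2! + ... + t^{k-1} N^{k-1}/(k-1)!) where N is the nilpotent superdiagonal part.

Assembling the blocks and conjugating back gives the entries of e^{tA} as shown above.

e^{tA} = [[e^{-t}, t*e^{-t}, 0], [0, e^{-t}, 0], [0, t*e^{-t}, e^{-t}]]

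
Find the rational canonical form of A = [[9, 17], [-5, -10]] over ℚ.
The invariant factors of A (the non-unit diagonal entries of the Smith normal form of xI - A over ℚ[x]) are x^2 + x - 5, each dividing the next. The characteristic polynomial is their product, x^2 + x - 5.

The rational canonical form is the block-diagonal matrix of companion matrices C(f_i):
R = [[0, 5], [1, -1]].

Note the characteristic polynomial does not split into linear factors over ℚ, so A has no Jordan form over ℚ; the rational canonical form exists over any field.

R = [[0, 5], [1, -1]]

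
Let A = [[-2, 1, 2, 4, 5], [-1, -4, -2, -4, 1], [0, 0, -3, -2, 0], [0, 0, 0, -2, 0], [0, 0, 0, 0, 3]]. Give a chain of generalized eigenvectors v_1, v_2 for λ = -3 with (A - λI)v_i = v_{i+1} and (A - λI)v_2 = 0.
v_1 = [[0, 1, 0, 0, 0]]^T, v_2 = [[1, -1, 0, 0, 0]]^T

We seek v_1 ∈ ker((A + 3I)^2) \ ker(A + 3I), then set v_{i+1} = (A + 3I) v_i.

One such chain is v_1 = [[0, 1, 0, 0, 0]]^T, v_2 = [[1, -1, 0, 0, 0]]^T. Check: (A + 3I) v_2 = [[0, 0, 0, 0, 0]]^T = 0.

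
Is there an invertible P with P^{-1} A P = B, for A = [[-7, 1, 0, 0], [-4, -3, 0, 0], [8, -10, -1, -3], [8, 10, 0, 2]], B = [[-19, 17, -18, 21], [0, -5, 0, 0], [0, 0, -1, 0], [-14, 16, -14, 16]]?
Yes.

Two matrices over a field are similar if and only if they have the same invariant factors.

Both A and B have characteristic polynomial (x - 2)(x + 1)(x + 5)^2 and minimal polynomial (x - 2)(x + 1)(x + 5)^2. Computing further, both have invariant factors (x - 2)(x + 1)(x + 5)^2. Hence A and B are similar.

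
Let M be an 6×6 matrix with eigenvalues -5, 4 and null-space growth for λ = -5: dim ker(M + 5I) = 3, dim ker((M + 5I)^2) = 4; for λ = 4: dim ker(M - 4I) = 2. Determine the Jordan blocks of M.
Jordan blocks: (-5, 2), (-5, 1), (-5, 1), (4, 1), (4, 1)

λ = -5: successive nullity increments [3, 1] count blocks of size ≥ k; block sizes are [2, 1, 1].
λ = 4: successive nullity increments [2] count blocks of size ≥ k; block sizes are [1, 1].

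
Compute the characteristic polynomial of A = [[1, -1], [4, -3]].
χ_A(x) = (x + 1)^2

xI - A = [[x - 1, 1], [-4, x + 3]].

Expanding det(xI - A) along the first row:
det(xI - A) = + (x - 1)·det([[x + 3]]) - (1)·det([[-4]]).

Evaluating gives χ_A(x) = x^2 + 2x + 1 = (x + 1)^2.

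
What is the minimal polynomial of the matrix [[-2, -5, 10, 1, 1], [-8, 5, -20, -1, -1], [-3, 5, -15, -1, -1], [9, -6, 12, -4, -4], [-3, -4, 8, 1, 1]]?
The characteristic polynomial factors as x^2(x + 5)^3. The minimal polynomial is ∏(x - λ)^{k_λ} where k_λ is the size of the largest Jordan block at λ.

For λ = -5: rank(A + 5I) = 3, and the largest Jordan block has size 2 (the smallest k with rank((A + 5I)^k) = rank((A + 5I)^(k+1))).
For λ = 0: rank(A) = 4, and the largest Jordan block has size 2 (the smallest k with rank(A^k) = rank(A^(k+1))).

So m_A(x) = x^2(x + 5)^2.

m_A(x) = x^2(x + 5)^2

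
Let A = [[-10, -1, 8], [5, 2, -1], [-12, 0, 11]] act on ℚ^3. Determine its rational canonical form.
R = [[0, 0, 15], [1, 0, 7], [0, 1, 3]]

The invariant factors of A (the non-unit diagonal entries of the Smith normal form of xI - A over ℚ[x]) are (x - 5)(x^2 + 2x + 3), each dividing the next. The characteristic polynomial is their product, (x - 5)(x^2 + 2x + 3).

The rational canonical form is the block-diagonal matrix of companion matrices C(f_i):
R = [[0, 0, 15], [1, 0, 7], [0, 1, 3]].

Note the characteristic polynomial does not split into linear factors over ℚ, so A has no Jordan form over ℚ; the rational canonical form exists over any field.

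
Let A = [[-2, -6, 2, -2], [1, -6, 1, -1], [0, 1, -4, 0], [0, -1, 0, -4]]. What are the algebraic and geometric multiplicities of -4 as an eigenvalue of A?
The characteristic polynomial is (x + 4)^4, so the factor x + 4 appears with exponent 4: the algebraic multiplicity is 4.

rank(A + 4I) = 2, so the eigenspace has dimension 4 - 2 = 2: the geometric multiplicity is 2.

Since 2 < 4, A is not diagonalizable.

algebraic multiplicity 4, geometric multiplicity 2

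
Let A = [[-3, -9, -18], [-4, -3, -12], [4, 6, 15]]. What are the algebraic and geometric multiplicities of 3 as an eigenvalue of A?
The characteristic polynomial is (x - 3)^3, so the factor x - 3 appears with exponent 3: the algebraic multiplicity is 3.

rank(A - 3I) = 1, so the eigenspace has dimension 3 - 1 = 2: the geometric multiplicity is 2.

Since 2 < 3, A is not diagonalizable.

algebraic multiplicity 3, geometric multiplicity 2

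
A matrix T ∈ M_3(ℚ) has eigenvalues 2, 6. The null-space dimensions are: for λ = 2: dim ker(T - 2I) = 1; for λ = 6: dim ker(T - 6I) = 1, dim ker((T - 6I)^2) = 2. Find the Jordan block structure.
λ = 2: successive nullity increments [1] count blocks of size ≥ k; block sizes are [1].
λ = 6: successive nullity increments [1, 1] count blocks of size ≥ k; block sizes are [2].

Jordan blocks: (2, 1), (6, 2)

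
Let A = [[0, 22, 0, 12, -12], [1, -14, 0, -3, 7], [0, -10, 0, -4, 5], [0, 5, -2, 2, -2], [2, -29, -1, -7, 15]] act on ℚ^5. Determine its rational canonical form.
R = [[0, 0, 0, 0, -4], [1, 0, 0, 0, -7], [0, 1, 0, 0, -2], [0, 0, 1, 0, 5], [0, 0, 0, 1, 3]]

The invariant factors of A (the non-unit diagonal entries of the Smith normal form of xI - A over ℚ[x]) are (x - 4)(x + 1)(x^3 - x - 1), each dividing the next. The characteristic polynomial is their product, (x - 4)(x + 1)(x^3 - x - 1).

The rational canonical form is the block-diagonal matrix of companion matrices C(f_i):
R = [[0, 0, 0, 0, -4], [1, 0, 0, 0, -7], [0, 1, 0, 0, -2], [0, 0, 1, 0, 5], [0, 0, 0, 1, 3]].

Note the characteristic polynomial does not split into linear factors over ℚ, so A has no Jordan form over ℚ; the rational canonical form exists over any field.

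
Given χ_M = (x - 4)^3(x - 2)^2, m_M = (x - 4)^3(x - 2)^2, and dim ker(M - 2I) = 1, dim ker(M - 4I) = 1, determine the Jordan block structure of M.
λ = 2: algebraic multiplicity 2 (exponent in χ_M), largest block size 2 (exponent in m_M), 1 block (geometric multiplicity). This forces block sizes [2].
λ = 4: algebraic multiplicity 3 (exponent in χ_M), largest block size 3 (exponent in m_M), 1 block (geometric multiplicity). This forces block sizes [3].

Jordan blocks: (2, 2), (4, 3)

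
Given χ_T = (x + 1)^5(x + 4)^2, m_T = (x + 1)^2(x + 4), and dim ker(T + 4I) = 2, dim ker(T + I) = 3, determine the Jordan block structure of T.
Jordan blocks: (-4, 1), (-4, 1), (-1, 2), (-1, 2), (-1, 1)

λ = -4: algebraic multiplicity 2 (exponent in χ_T), largest block size 1 (exponent in m_T), 2 blocks (geometric multiplicity). These force block sizes [1, 1].
λ = -1: algebraic multiplicity 5 (exponent in χ_T), largest block size 2 (exponent in m_T), 3 blocks (geometric multiplicity). These force block sizes [2, 2, 1].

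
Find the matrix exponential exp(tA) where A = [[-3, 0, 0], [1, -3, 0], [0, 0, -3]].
A has Jordan form J = [[-3, 1, 0], [0, -3, 0], [0, 0, -3]] with A = PJP^{-1}, so e^{tA} = P e^{tJ} P^{-1}.

For a Jordan block J_k(λ), e^{tJ_k(λ)} = e^{λt} · (I + tN + t^2 N^2/2! + ... + t^{k-1} N^{k-1}/(k-1)!) where N is the nilpotent superdiagonal part.

Assembling the blocks and conjugating back gives the entries of e^{tA} as shown above.

e^{tA} = [[e^{-3*t}, 0, 0], [t*e^{-3*t}, e^{-3*t}, 0], [0, 0, e^{-3*t}]]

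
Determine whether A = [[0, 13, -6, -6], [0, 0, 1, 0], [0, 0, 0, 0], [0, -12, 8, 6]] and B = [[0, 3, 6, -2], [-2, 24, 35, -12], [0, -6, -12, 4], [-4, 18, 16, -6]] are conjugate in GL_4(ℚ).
Yes.

Two matrices over a field are similar if and only if they have the same invariant factors.

Both A and B have characteristic polynomial x^3(x - 6) and minimal polynomial x^3(x - 6). Computing further, both have invariant factors x^3(x - 6). Hence A and B are similar.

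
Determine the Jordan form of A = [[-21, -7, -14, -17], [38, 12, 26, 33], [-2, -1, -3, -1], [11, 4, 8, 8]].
J = [[-1, 1, 0, 0], [0, -1, 1, 0], [0, 0, -1, 0], [0, 0, 0, -1]]

The characteristic polynomial is det(xI - A) = (x + 1)^4, so the eigenvalues are -1 (algebraic multiplicity 4).

For λ = -1: rank(A + I) = 2, rank((A + I)^2) = 1, rank((A + I)^3) = 0. The eigenspace has dimension 4 - 2 = 2, so there are 2 Jordan blocks; the rank sequence gives block sizes [3, 1].

Assembling the blocks gives the Jordan form J above.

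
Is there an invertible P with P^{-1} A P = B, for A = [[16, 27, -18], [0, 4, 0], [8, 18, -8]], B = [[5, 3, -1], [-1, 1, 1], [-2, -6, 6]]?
Two matrices over a field are similar if and only if they have the same invariant factors.

Both A and B have characteristic polynomial (x - 4)^3 and minimal polynomial (x - 4)^2. Computing further, both have invariant factors x - 4, (x - 4)^2. Hence A and B are similar.

Yes.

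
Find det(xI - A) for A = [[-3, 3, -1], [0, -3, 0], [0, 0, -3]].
xI - A = [[x + 3, -3, 1], [0, x + 3, 0], [0, 0, x + 3]].

Expanding det(xI - A) along the first row:
det(xI - A) = + (x + 3)·det([[x + 3, 0], [0, x + 3]]) - (-3)·det([[0, 0], [0, x + 3]]) + (1)·det([[0, x + 3], [0, 0]]).

Evaluating gives χ_A(x) = x^3 + 9x^2 + 27x + 27 = (x + 3)^3.

χ_A(x) = (x + 3)^3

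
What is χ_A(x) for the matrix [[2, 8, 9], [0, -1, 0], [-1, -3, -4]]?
xI - A = [[x - 2, -8, -9], [0, x + 1, 0], [1, 3, x + 4]].

Expanding det(xI - A) along the first row:
det(xI - A) = + (x - 2)·det([[x + 1, 0], [3, x + 4]]) - (-8)·det([[0, 0], [1, x + 4]]) + (-9)·det([[0, x + 1], [1, 3]]).

Evaluating gives χ_A(x) = x^3 + 3x^2 + 3x + 1 = (x + 1)^3.

χ_A(x) = (x + 1)^3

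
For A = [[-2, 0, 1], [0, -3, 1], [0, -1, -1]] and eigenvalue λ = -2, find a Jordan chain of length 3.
v_1 = [[0, 0, 1]]^T, v_2 = [[1, 1, 1]]^T, v_3 = [[1, 0, 0]]^T

We seek v_1 ∈ ker((A + 2I)^3) \ ker((A + 2I)^2), then set v_{i+1} = (A + 2I) v_i.

One such chain is v_1 = [[0, 0, 1]]^T, v_2 = [[1, 1, 1]]^T, v_3 = [[1, 0, 0]]^T. Check: (A + 2I) v_3 = [[0, 0, 0]]^T = 0.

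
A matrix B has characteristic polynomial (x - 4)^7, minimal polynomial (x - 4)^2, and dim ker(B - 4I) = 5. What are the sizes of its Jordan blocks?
Jordan blocks: (4, 2), (4, 2), (4, 1), (4, 1), (4, 1)

λ = 4: algebraic multiplicity 7 (exponent in χ_B), largest block size 2 (exponent in m_B), 5 blocks (geometric multiplicity). These force block sizes [2, 2, 1, 1, 1].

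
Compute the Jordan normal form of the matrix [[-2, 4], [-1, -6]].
The characteristic polynomial is det(xI - A) = (x + 4)^2, so the eigenvalues are -4 (algebraic multiplicity 2).

For λ = -4: rank(A + 4I) = 1, rank((A + 4I)^2) = 0. The eigenspace has dimension 2 - 1 = 1, so there is 1 Jordan block; the rank sequence gives block sizes [2].

Assembling the blocks gives the Jordan form J above.

J = [[-4, 1], [0, -4]]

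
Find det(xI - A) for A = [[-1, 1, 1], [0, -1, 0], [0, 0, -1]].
xI - A = [[x + 1, -1, -1], [0, x + 1, 0], [0, 0, x + 1]].

Expanding det(xI - A) along the first row:
det(xI - A) = + (x + 1)·det([[x + 1, 0], [0, x + 1]]) - (-1)·det([[0, 0], [0, x + 1]]) + (-1)·det([[0, x + 1], [0, 0]]).

Evaluating gives χ_A(x) = x^3 + 3x^2 + 3x + 1 = (x + 1)^3.

χ_A(x) = (x + 1)^3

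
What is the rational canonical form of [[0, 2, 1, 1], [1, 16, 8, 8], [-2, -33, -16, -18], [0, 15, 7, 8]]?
The invariant factors of A (the non-unit diagonal entries of the Smith normal form of xI - A over ℚ[x]) are (x^2 - 4x - 1)^2, each dividing the next. The characteristic polynomial is their product, (x^2 - 4x - 1)^2.

The rational canonical form is the block-diagonal matrix of companion matrices C(f_i):
R = [[0, 0, 0, -1], [1, 0, 0, -8], [0, 1, 0, -14], [0, 0, 1, 8]].

Note the characteristic polynomial does not split into linear factors over ℚ, so A has no Jordan form over ℚ; the rational canonical form exists over any field.

R = [[0, 0, 0, -1], [1, 0, 0, -8], [0, 1, 0, -14], [0, 0, 1, 8]]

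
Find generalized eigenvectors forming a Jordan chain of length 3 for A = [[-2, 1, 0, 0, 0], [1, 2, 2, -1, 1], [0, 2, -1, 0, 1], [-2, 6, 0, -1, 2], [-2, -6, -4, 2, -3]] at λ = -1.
We seek v_1 ∈ ker((A + I)^3) \ ker((A + I)^2), then set v_{i+1} = (A + I) v_i.

One such chain is v_1 = [[0, 0, 1, 1, 0]]^T, v_2 = [[0, 1, 0, 0, -2]]^T, v_3 = [[1, 1, 0, 2, -2]]^T. Check: (A + I) v_3 = [[0, 0, 0, 0, 0]]^T = 0.

v_1 = [[0, 0, 1, 1, 0]]^T, v_2 = [[0, 1, 0, 0, -2]]^T, v_3 = [[1, 1, 0, 2, -2]]^T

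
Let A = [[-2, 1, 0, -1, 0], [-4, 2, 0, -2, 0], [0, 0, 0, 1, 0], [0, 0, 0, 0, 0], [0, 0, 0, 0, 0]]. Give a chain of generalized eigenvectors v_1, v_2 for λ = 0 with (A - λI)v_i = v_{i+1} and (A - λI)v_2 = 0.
v_1 = [[0, 1, -2, 0, 0]]^T, v_2 = [[1, 2, 0, 0, 0]]^T

We seek v_1 ∈ ker(A^2) \ ker(A), then set v_{i+1} = A v_i.

One such chain is v_1 = [[0, 1, -2, 0, 0]]^T, v_2 = [[1, 2, 0, 0, 0]]^T. Check: A v_2 = [[0, 0, 0, 0, 0]]^T = 0.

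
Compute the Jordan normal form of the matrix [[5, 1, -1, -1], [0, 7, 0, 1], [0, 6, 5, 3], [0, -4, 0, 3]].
The characteristic polynomial is det(xI - A) = (x - 5)^4, so the eigenvalues are 5 (algebraic multiplicity 4).

For λ = 5: rank(A - 5I) = 2, rank((A - 5I)^2) = 0. The eigenspace has dimension 4 - 2 = 2, so there are 2 Jordan blocks; the rank sequence gives block sizes [2, 2].

Assembling the blocks gives the Jordan form J above.

J = [[5, 1, 0, 0], [0, 5, 0, 0], [0, 0, 5, 1], [0, 0, 0, 5]]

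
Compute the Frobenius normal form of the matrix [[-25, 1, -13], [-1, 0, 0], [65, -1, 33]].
The invariant factors of A (the non-unit diagonal entries of the Smith normal form of xI - A over ℚ[x]) are (x - 4)(x^2 - 4x + 5), each dividing the next. The characteristic polynomial is their product, (x - 4)(x^2 - 4x + 5).

The rational canonical form is the block-diagonal matrix of companion matrices C(f_i):
R = [[0, 0, 20], [1, 0, -21], [0, 1, 8]].

Note the characteristic polynomial does not split into linear factors over ℚ, so A has no Jordan form over ℚ; the rational canonical form exists over any field.

R = [[0, 0, 20], [1, 0, -21], [0, 1, 8]]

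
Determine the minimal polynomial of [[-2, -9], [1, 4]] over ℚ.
m_A(x) = (x - 1)^2

The characteristic polynomial factors as (x - 1)^2. The minimal polynomial is ∏(x - λ)^{k_λ} where k_λ is the size of the largest Jordan block at λ.

For λ = 1: rank(A - I) = 1, and the largest Jordan block has size 2 (the smallest k with rank((A - I)^k) = rank((A - I)^(k+1))).

So m_A(x) = (x - 1)^2.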